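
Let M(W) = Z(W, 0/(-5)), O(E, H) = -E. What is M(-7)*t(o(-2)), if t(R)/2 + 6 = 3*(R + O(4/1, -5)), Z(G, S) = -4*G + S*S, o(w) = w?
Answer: -1344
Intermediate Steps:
Z(G, S) = S² - 4*G (Z(G, S) = -4*G + S² = S² - 4*G)
M(W) = -4*W (M(W) = (0/(-5))² - 4*W = (0*(-⅕))² - 4*W = 0² - 4*W = 0 - 4*W = -4*W)
t(R) = -36 + 6*R (t(R) = -12 + 2*(3*(R - 4/1)) = -12 + 2*(3*(R - 4)) = -12 + 2*(3*(-4 + R)) = -12 + 2*(-12 + 3*R) = -12 + (-24 + 6*R) = -36 + 6*R)
M(-7)*t(o(-2)) = (-4*(-7))*(-36 + 6*(-2)) = 28*(-36 - 12) = 28*(-48) = -1344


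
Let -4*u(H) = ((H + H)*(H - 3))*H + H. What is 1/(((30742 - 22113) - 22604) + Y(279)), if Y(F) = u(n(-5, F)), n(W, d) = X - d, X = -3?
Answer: 2/22636531 ≈ 8.8353e-8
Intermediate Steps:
n(W, d) = -3 - d
u(H) = -H/4 - H²*(-3 + H)/2 (u(H) = -(((H + H)*(H - 3))*H + H)/4 = -(((2*H)*(-3 + H))*H + H)/4 = -((2*H*(-3 + H))*H + H)/4 = -(2*H²*(-3 + H) + H)/4 = -(H + 2*H²*(-3 + H))/4 = -H/4 - H²*(-3 + H)/2)
Y(F) = (-3 - F)*(-19 - 6*F - 2*(-3 - F)²)/4 (Y(F) = (-3 - F)*(-1 - 2*(-3 - F)² + 6*(-3 - F))/4 = (-3 - F)*(-1 - 2*(-3 - F)² + (-18 - 6*F))/4 = (-3 - F)*(-19 - 6*F - 2*(-3 - F)²)/4)
1/(((30742 - 22113) - 22604) + Y(279)) = 1/(((30742 - 22113) - 22604) + (3 + 279)*(19 + 2*(3 + 279)² + 6*279)/4) = 1/((8629 - 22604) + (¼)*282*(19 + 2*282² + 1674)) = 1/(-13975 + (¼)*282*(19 + 2*79524 + 1674)) = 1/(-13975 + (¼)*282*(19 + 159048 + 1674)) = 1/(-13975 + (¼)*282*160741) = 1/(-13975 + 22664481/2) = 1/(22636531/2) = 2/22636531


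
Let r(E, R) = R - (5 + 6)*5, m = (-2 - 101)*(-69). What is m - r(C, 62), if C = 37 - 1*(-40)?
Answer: 7100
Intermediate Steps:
C = 77 (C = 37 + 40 = 77)
m = 7107 (m = -103*(-69) = 7107)
r(E, R) = -55 + R (r(E, R) = R - 11*5 = R - 1*55 = R - 55 = -55 + R)
m - r(C, 62) = 7107 - (-55 + 62) = 7107 - 1*7 = 7107 - 7 = 7100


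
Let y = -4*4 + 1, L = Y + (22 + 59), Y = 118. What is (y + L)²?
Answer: 33856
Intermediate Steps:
L = 199 (L = 118 + (22 + 59) = 118 + 81 = 199)
y = -15 (y = -16 + 1 = -15)
(y + L)² = (-15 + 199)² = 184² = 33856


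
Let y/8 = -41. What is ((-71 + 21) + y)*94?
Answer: -35532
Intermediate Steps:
y = -328 (y = 8*(-41) = -328)
((-71 + 21) + y)*94 = ((-71 + 21) - 328)*94 = (-50 - 328)*94 = -378*94 = -35532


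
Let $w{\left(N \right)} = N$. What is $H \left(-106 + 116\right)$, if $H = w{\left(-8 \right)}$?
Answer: $-80$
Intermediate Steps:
$H = -8$
$H \left(-106 + 116\right) = - 8 \left(-106 + 116\right) = \left(-8\right) 10 = -80$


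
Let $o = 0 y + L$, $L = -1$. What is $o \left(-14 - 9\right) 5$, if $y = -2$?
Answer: $115$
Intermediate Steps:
$o = -1$ ($o = 0 \left(-2\right) - 1 = 0 - 1 = -1$)
$o \left(-14 - 9\right) 5 = - \left(-14 - 9\right) 5 = - \left(-23\right) 5 = \left(-1\right) \left(-115\right) = 115$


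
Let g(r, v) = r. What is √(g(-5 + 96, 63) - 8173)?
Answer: 3*I*√898 ≈ 89.9*I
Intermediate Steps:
√(g(-5 + 96, 63) - 8173) = √((-5 + 96) - 8173) = √(91 - 8173) = √(-8082) = 3*I*√898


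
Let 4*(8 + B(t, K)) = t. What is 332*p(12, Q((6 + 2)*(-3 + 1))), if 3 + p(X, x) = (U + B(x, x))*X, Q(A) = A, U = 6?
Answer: -24900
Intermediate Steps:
B(t, K) = -8 + t/4
p(X, x) = -3 + X*(-2 + x/4) (p(X, x) = -3 + (6 + (-8 + x/4))*X = -3 + (-2 + x/4)*X = -3 + X*(-2 + x/4))
332*p(12, Q((6 + 2)*(-3 + 1))) = 332*(-3 - 2*12 + (¼)*12*((6 + 2)*(-3 + 1))) = 332*(-3 - 24 + (¼)*12*(8*(-2))) = 332*(-3 - 24 + (¼)*12*(-16)) = 332*(-3 - 24 - 48) = 332*(-75) = -24900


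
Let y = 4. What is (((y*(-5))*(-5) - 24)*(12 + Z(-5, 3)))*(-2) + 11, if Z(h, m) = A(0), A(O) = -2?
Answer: -1509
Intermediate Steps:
Z(h, m) = -2
(((y*(-5))*(-5) - 24)*(12 + Z(-5, 3)))*(-2) + 11 = (((4*(-5))*(-5) - 24)*(12 - 2))*(-2) + 11 = ((-20*(-5) - 24)*10)*(-2) + 11 = ((100 - 24)*10)*(-2) + 11 = (76*10)*(-2) + 11 = 760*(-2) + 11 = -1520 + 11 = -1509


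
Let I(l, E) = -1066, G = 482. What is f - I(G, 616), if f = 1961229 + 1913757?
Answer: 3876052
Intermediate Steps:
f = 3874986
f - I(G, 616) = 3874986 - 1*(-1066) = 3874986 + 1066 = 3876052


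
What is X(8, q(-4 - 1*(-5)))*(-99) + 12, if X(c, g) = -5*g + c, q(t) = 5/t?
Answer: 1695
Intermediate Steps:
X(c, g) = c - 5*g
X(8, q(-4 - 1*(-5)))*(-99) + 12 = (8 - 25/(-4 - 1*(-5)))*(-99) + 12 = (8 - 25/(-4 + 5))*(-99) + 12 = (8 - 25/1)*(-99) + 12 = (8 - 25)*(-99) + 12 = -17*(-99) + 12 = 1683 + 12 = 1695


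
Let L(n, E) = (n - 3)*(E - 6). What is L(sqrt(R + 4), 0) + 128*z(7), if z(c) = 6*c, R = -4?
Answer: 5394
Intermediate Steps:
L(n, E) = (-6 + E)*(-3 + n) (L(n, E) = (-3 + n)*(-6 + E) = (-6 + E)*(-3 + n))
L(sqrt(R + 4), 0) + 128*z(7) = (18 - 6*sqrt(-4 + 4) - 3*0 + 0*sqrt(-4 + 4)) + 128*(6*7) = (18 - 6*sqrt(0) + 0 + 0*sqrt(0)) + 128*42 = (18 - 6*0 + 0 + 0*0) + 5376 = (18 + 0 + 0 + 0) + 5376 = 18 + 5376 = 5394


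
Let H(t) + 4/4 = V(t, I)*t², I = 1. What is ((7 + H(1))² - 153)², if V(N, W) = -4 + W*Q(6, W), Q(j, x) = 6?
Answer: 7921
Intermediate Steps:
V(N, W) = -4 + 6*W (V(N, W) = -4 + W*6 = -4 + 6*W)
H(t) = -1 + 2*t² (H(t) = -1 + (-4 + 6*1)*t² = -1 + (-4 + 6)*t² = -1 + 2*t²)
((7 + H(1))² - 153)² = ((7 + (-1 + 2*1²))² - 153)² = ((7 + (-1 + 2*1))² - 153)² = ((7 + (-1 + 2))² - 153)² = ((7 + 1)² - 153)² = (8² - 153)² = (64 - 153)² = (-89)² = 7921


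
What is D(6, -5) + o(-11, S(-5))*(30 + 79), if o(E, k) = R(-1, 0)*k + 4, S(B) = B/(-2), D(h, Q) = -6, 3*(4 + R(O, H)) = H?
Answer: -660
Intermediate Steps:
R(O, H) = -4 + H/3
S(B) = -B/2 (S(B) = B*(-½) = -B/2)
o(E, k) = 4 - 4*k (o(E, k) = (-4 + (⅓)*0)*k + 4 = (-4 + 0)*k + 4 = -4*k + 4 = 4 - 4*k)
D(6, -5) + o(-11, S(-5))*(30 + 79) = -6 + (4 - (-2)*(-5))*(30 + 79) = -6 + (4 - 4*5/2)*109 = -6 + (4 - 10)*109 = -6 - 6*109 = -6 - 654 = -660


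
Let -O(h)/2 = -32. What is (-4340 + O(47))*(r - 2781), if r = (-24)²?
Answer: 9428580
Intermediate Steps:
r = 576
O(h) = 64 (O(h) = -2*(-32) = 64)
(-4340 + O(47))*(r - 2781) = (-4340 + 64)*(576 - 2781) = -4276*(-2205) = 9428580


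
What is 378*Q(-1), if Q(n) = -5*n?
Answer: 1890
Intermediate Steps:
378*Q(-1) = 378*(-5*(-1)) = 378*5 = 1890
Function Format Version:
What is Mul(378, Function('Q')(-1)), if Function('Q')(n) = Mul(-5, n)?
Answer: 1890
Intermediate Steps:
Mul(378, Function('Q')(-1)) = Mul(378, Mul(-5, -1)) = Mul(378, 5) = 1890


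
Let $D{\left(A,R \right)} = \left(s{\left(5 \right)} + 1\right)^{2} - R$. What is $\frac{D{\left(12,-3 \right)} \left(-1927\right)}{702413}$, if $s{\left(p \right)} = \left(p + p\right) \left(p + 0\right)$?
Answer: $- \frac{5017908}{702413} \approx -7.1438$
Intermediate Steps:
$s{\left(p \right)} = 2 p^{2}$ ($s{\left(p \right)} = 2 p p = 2 p^{2}$)
$D{\left(A,R \right)} = 2601 - R$ ($D{\left(A,R \right)} = \left(2 \cdot 5^{2} + 1\right)^{2} - R = \left(2 \cdot 25 + 1\right)^{2} - R = \left(50 + 1\right)^{2} - R = 51^{2} - R = 2601 - R$)
$\frac{D{\left(12,-3 \right)} \left(-1927\right)}{702413} = \frac{\left(2601 - -3\right) \left(-1927\right)}{702413} = \left(2601 + 3\right) \left(-1927\right) \frac{1}{702413} = 2604 \left(-1927\right) \frac{1}{702413} = \left(-5017908\right) \frac{1}{702413} = - \frac{5017908}{702413}$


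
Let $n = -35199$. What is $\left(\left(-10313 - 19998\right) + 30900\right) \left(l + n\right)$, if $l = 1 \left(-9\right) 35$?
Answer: $-20917746$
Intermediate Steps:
$l = -315$ ($l = \left(-9\right) 35 = -315$)
$\left(\left(-10313 - 19998\right) + 30900\right) \left(l + n\right) = \left(\left(-10313 - 19998\right) + 30900\right) \left(-315 - 35199\right) = \left(\left(-10313 - 19998\right) + 30900\right) \left(-35514\right) = \left(-30311 + 30900\right) \left(-35514\right) = 589 \left(-35514\right) = -20917746$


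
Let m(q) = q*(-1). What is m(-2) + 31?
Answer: 33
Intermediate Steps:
m(q) = -q
m(-2) + 31 = -1*(-2) + 31 = 2 + 31 = 33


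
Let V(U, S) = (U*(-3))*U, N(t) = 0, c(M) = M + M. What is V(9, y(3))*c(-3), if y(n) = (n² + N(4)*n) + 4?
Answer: 1458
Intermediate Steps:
c(M) = 2*M
y(n) = 4 + n² (y(n) = (n² + 0*n) + 4 = (n² + 0) + 4 = n² + 4 = 4 + n²)
V(U, S) = -3*U² (V(U, S) = (-3*U)*U = -3*U²)
V(9, y(3))*c(-3) = (-3*9²)*(2*(-3)) = -3*81*(-6) = -243*(-6) = 1458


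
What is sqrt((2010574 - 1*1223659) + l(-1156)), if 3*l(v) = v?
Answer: sqrt(7078767)/3 ≈ 886.87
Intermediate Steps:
l(v) = v/3
sqrt((2010574 - 1*1223659) + l(-1156)) = sqrt((2010574 - 1*1223659) + (1/3)*(-1156)) = sqrt((2010574 - 1223659) - 1156/3) = sqrt(786915 - 1156/3) = sqrt(2359589/3) = sqrt(7078767)/3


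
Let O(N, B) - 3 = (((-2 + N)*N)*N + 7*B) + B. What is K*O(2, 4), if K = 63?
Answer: 2205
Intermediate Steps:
O(N, B) = 3 + 8*B + N²*(-2 + N) (O(N, B) = 3 + ((((-2 + N)*N)*N + 7*B) + B) = 3 + (((N*(-2 + N))*N + 7*B) + B) = 3 + ((N²*(-2 + N) + 7*B) + B) = 3 + ((7*B + N²*(-2 + N)) + B) = 3 + (8*B + N²*(-2 + N)) = 3 + 8*B + N²*(-2 + N))
K*O(2, 4) = 63*(3 + 2³ - 2*2² + 8*4) = 63*(3 + 8 - 2*4 + 32) = 63*(3 + 8 - 8 + 32) = 63*35 = 2205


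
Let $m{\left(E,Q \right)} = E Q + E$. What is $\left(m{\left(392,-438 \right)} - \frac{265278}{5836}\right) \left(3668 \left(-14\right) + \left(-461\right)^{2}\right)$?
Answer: $- \frac{80584131084159}{2918} \approx -2.7616 \cdot 10^{10}$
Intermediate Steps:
$m{\left(E,Q \right)} = E + E Q$
$\left(m{\left(392,-438 \right)} - \frac{265278}{5836}\right) \left(3668 \left(-14\right) + \left(-461\right)^{2}\right) = \left(392 \left(1 - 438\right) - \frac{265278}{5836}\right) \left(3668 \left(-14\right) + \left(-461\right)^{2}\right) = \left(392 \left(-437\right) - \frac{132639}{2918}\right) \left(-51352 + 212521\right) = \left(-171304 - \frac{132639}{2918}\right) 161169 = \left(- \frac{499997711}{2918}\right) 161169 = - \frac{80584131084159}{2918}$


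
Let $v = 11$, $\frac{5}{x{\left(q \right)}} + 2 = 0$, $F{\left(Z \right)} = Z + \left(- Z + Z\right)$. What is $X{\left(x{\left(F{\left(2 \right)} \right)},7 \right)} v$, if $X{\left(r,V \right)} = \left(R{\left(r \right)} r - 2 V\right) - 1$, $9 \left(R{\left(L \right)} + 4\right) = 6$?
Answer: $- \frac{220}{3} \approx -73.333$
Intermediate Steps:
$R{\left(L \right)} = - \frac{10}{3}$ ($R{\left(L \right)} = -4 + \frac{1}{9} \cdot 6 = -4 + \frac{2}{3} = - \frac{10}{3}$)
$F{\left(Z \right)} = Z$ ($F{\left(Z \right)} = Z + 0 = Z$)
$x{\left(q \right)} = - \frac{5}{2}$ ($x{\left(q \right)} = \frac{5}{-2 + 0} = \frac{5}{-2} = 5 \left(- \frac{1}{2}\right) = - \frac{5}{2}$)
$X{\left(r,V \right)} = -1 - 2 V - \frac{10 r}{3}$ ($X{\left(r,V \right)} = \left(- \frac{10 r}{3} - 2 V\right) - 1 = \left(- 2 V - \frac{10 r}{3}\right) - 1 = -1 - 2 V - \frac{10 r}{3}$)
$X{\left(x{\left(F{\left(2 \right)} \right)},7 \right)} v = \left(-1 - 14 - - \frac{25}{3}\right) 11 = \left(-1 - 14 + \frac{25}{3}\right) 11 = \left(- \frac{20}{3}\right) 11 = - \frac{220}{3}$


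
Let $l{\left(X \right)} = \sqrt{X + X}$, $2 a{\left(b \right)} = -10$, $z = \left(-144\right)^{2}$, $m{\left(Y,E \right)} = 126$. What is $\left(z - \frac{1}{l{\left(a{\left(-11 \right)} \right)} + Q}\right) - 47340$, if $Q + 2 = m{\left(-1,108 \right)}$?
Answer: $\frac{- 26604 \sqrt{10} + 3298897 i}{\sqrt{10} - 124 i} \approx -26604.0 + 0.00020599 i$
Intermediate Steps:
$z = 20736$
$a{\left(b \right)} = -5$ ($a{\left(b \right)} = \frac{1}{2} \left(-10\right) = -5$)
$l{\left(X \right)} = \sqrt{2} \sqrt{X}$ ($l{\left(X \right)} = \sqrt{2 X} = \sqrt{2} \sqrt{X}$)
$Q = 124$ ($Q = -2 + 126 = 124$)
$\left(z - \frac{1}{l{\left(a{\left(-11 \right)} \right)} + Q}\right) - 47340 = \left(20736 - \frac{1}{\sqrt{2} \sqrt{-5} + 124}\right) - 47340 = \left(20736 - \frac{1}{\sqrt{2} i \sqrt{5} + 124}\right) - 47340 = \left(20736 - \frac{1}{i \sqrt{10} + 124}\right) - 47340 = \left(20736 - \frac{1}{124 + i \sqrt{10}}\right) - 47340 = -26604 - \frac{1}{124 + i \sqrt{10}}$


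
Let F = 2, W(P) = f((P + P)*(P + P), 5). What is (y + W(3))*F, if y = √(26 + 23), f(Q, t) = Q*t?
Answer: 374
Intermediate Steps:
W(P) = 20*P² (W(P) = ((P + P)*(P + P))*5 = ((2*P)*(2*P))*5 = (4*P²)*5 = 20*P²)
y = 7 (y = √49 = 7)
(y + W(3))*F = (7 + 20*3²)*2 = (7 + 20*9)*2 = (7 + 180)*2 = 187*2 = 374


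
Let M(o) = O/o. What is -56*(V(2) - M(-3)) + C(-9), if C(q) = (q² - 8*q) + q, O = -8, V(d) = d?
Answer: 544/3 ≈ 181.33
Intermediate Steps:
C(q) = q² - 7*q
M(o) = -8/o
-56*(V(2) - M(-3)) + C(-9) = -56*(2 - (-8)/(-3)) - 9*(-7 - 9) = -56*(2 - (-8)*(-1)/3) - 9*(-16) = -56*(2 - 1*8/3) + 144 = -56*(2 - 8/3) + 144 = -56*(-⅔) + 144 = 112/3 + 144 = 544/3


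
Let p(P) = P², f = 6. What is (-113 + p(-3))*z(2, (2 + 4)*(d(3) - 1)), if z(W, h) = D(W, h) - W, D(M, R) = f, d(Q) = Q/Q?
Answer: -416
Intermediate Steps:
d(Q) = 1
D(M, R) = 6
z(W, h) = 6 - W
(-113 + p(-3))*z(2, (2 + 4)*(d(3) - 1)) = (-113 + (-3)²)*(6 - 1*2) = (-113 + 9)*(6 - 2) = -104*4 = -416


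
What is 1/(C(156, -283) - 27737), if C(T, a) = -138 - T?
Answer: -1/28031 ≈ -3.5675e-5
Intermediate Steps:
1/(C(156, -283) - 27737) = 1/((-138 - 1*156) - 27737) = 1/((-138 - 156) - 27737) = 1/(-294 - 27737) = 1/(-28031) = -1/28031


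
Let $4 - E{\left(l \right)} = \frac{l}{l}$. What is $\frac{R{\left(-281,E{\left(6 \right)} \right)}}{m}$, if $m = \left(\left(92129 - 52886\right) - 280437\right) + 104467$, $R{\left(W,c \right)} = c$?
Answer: $- \frac{3}{136727} \approx -2.1942 \cdot 10^{-5}$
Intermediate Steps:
$E{\left(l \right)} = 3$ ($E{\left(l \right)} = 4 - \frac{l}{l} = 4 - 1 = 3$)
$m = -136727$ ($m = \left(39243 - 280437\right) + 104467 = -241194 + 104467 = -136727$)
$\frac{R{\left(-281,E{\left(6 \right)} \right)}}{m} = \frac{3}{-136727} = 3 \left(- \frac{1}{136727}\right) = - \frac{3}{136727}$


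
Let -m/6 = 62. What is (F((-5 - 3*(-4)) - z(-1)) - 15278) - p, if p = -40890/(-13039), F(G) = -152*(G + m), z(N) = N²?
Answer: 526134916/13039 ≈ 40351.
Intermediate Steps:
m = -372 (m = -6*62 = -372)
F(G) = 56544 - 152*G (F(G) = -152*(G - 372) = -152*(-372 + G) = 56544 - 152*G)
p = 40890/13039 (p = -40890*(-1/13039) = 40890/13039 ≈ 3.1360)
(F((-5 - 3*(-4)) - z(-1)) - 15278) - p = ((56544 - 152*((-5 - 3*(-4)) - 1*(-1)²)) - 15278) - 1*40890/13039 = ((56544 - 152*((-5 + 12) - 1*1)) - 15278) - 40890/13039 = ((56544 - 152*(7 - 1)) - 15278) - 40890/13039 = ((56544 - 152*6) - 15278) - 40890/13039 = ((56544 - 912) - 15278) - 40890/13039 = (55632 - 15278) - 40890/13039 = 40354 - 40890/13039 = 526134916/13039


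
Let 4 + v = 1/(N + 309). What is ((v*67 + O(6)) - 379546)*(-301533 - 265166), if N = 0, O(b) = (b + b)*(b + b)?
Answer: 66483972314137/309 ≈ 2.1516e+11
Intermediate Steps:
O(b) = 4*b² (O(b) = (2*b)*(2*b) = 4*b²)
v = -1235/309 (v = -4 + 1/(0 + 309) = -4 + 1/309 = -1235/309 ≈ -3.9968)
((v*67 + O(6)) - 379546)*(-301533 - 265166) = ((-1235/309*67 + 4*6²) - 379546)*(-301533 - 265166) = ((-82745/309 + 4*36) - 379546)*(-566699) = ((-82745/309 + 144) - 379546)*(-566699) = (-38249/309 - 379546)*(-566699) = -117317963/309*(-566699) = 66483972314137/309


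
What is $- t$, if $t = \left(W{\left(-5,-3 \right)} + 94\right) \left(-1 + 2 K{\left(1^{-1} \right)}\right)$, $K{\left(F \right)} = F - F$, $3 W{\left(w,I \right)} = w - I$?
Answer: $\frac{280}{3} \approx 93.333$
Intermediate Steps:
$W{\left(w,I \right)} = - \frac{I}{3} + \frac{w}{3}$ ($W{\left(w,I \right)} = \frac{w - I}{3} = - \frac{I}{3} + \frac{w}{3}$)
$K{\left(F \right)} = 0$
$t = - \frac{280}{3}$ ($t = \left(\left(\left(- \frac{1}{3}\right) \left(-3\right) + \frac{1}{3} \left(-5\right)\right) + 94\right) \left(-1 + 2 \cdot 0\right) = \left(\left(1 - \frac{5}{3}\right) + 94\right) \left(-1 + 0\right) = \left(- \frac{2}{3} + 94\right) \left(-1\right) = \frac{280}{3} \left(-1\right) = - \frac{280}{3} \approx -93.333$)
$- t = \left(-1\right) \left(- \frac{280}{3}\right) = \frac{280}{3}$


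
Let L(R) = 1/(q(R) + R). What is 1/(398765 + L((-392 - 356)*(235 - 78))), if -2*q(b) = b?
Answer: 58718/23414683269 ≈ 2.5077e-6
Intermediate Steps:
q(b) = -b/2
L(R) = 2/R (L(R) = 1/(-R/2 + R) = 1/(R/2) = 2/R)
1/(398765 + L((-392 - 356)*(235 - 78))) = 1/(398765 + 2/(((-392 - 356)*(235 - 78)))) = 1/(398765 + 2/((-748*157))) = 1/(398765 + 2/(-117436)) = 1/(398765 + 2*(-1/117436)) = 1/(398765 - 1/58718) = 1/(23414683269/58718) = 58718/23414683269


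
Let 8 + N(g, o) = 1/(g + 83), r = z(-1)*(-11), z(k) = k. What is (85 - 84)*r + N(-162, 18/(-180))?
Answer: 236/79 ≈ 2.9873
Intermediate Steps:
r = 11 (r = -1*(-11) = 11)
N(g, o) = -8 + 1/(83 + g) (N(g, o) = -8 + 1/(g + 83) = -8 + 1/(83 + g))
(85 - 84)*r + N(-162, 18/(-180)) = (85 - 84)*11 + (-663 - 8*(-162))/(83 - 162) = 1*11 + (-663 + 1296)/(-79) = 11 - 1/79*633 = 11 - 633/79 = 236/79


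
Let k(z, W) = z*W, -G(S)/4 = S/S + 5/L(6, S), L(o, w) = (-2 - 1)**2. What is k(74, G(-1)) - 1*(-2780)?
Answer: 20876/9 ≈ 2319.6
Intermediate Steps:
L(o, w) = 9 (L(o, w) = (-3)**2 = 9)
G(S) = -56/9 (G(S) = -4*(S/S + 5/9) = -4*(1 + 5*(1/9)) = -4*(1 + 5/9) = -4*14/9 = -56/9)
k(z, W) = W*z
k(74, G(-1)) - 1*(-2780) = -56/9*74 - 1*(-2780) = -4144/9 + 2780 = 20876/9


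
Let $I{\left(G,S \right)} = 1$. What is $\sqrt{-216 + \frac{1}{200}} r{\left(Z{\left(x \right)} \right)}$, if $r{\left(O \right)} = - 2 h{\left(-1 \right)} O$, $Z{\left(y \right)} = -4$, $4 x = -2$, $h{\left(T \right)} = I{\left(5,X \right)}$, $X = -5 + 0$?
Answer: $\frac{2 i \sqrt{86398}}{5} \approx 117.57 i$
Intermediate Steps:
$X = -5$
$h{\left(T \right)} = 1$
$x = - \frac{1}{2}$ ($x = \frac{1}{4} \left(-2\right) = - \frac{1}{2} \approx -0.5$)
$r{\left(O \right)} = - 2 O$ ($r{\left(O \right)} = \left(-2\right) 1 O = - 2 O$)
$\sqrt{-216 + \frac{1}{200}} r{\left(Z{\left(x \right)} \right)} = \sqrt{-216 + \frac{1}{200}} \left(\left(-2\right) \left(-4\right)\right) = \sqrt{-216 + \frac{1}{200}} \cdot 8 = \sqrt{- \frac{43199}{200}} \cdot 8 = \frac{i \sqrt{86398}}{20} \cdot 8 = \frac{2 i \sqrt{86398}}{5}$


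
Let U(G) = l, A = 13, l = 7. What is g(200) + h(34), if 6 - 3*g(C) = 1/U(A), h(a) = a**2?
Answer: 24317/21 ≈ 1158.0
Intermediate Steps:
U(G) = 7
g(C) = 41/21 (g(C) = 2 - 1/3/7 = 2 - 1/3*1/7 = 2 - 1/21 = 41/21)
g(200) + h(34) = 41/21 + 34**2 = 41/21 + 1156 = 24317/21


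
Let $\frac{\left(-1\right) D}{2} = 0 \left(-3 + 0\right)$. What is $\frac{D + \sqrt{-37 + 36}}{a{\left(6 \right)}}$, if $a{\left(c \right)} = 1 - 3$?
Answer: $- \frac{i}{2} \approx - 0.5 i$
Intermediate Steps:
$a{\left(c \right)} = -2$
$D = 0$ ($D = - 2 \cdot 0 \left(-3 + 0\right) = - 2 \cdot 0 \left(-3\right) = \left(-2\right) 0 = 0$)
$\frac{D + \sqrt{-37 + 36}}{a{\left(6 \right)}} = \frac{0 + \sqrt{-37 + 36}}{-2} = \left(0 + \sqrt{-1}\right) \left(- \frac{1}{2}\right) = \left(0 + i\right) \left(- \frac{1}{2}\right) = i \left(- \frac{1}{2}\right) = - \frac{i}{2}$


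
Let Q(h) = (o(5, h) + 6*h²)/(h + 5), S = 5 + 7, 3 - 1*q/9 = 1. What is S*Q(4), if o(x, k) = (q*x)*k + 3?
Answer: 612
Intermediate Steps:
q = 18 (q = 27 - 9*1 = 27 - 9 = 18)
S = 12
o(x, k) = 3 + 18*k*x (o(x, k) = (18*x)*k + 3 = 18*k*x + 3 = 3 + 18*k*x)
Q(h) = (3 + 6*h² + 90*h)/(5 + h) (Q(h) = ((3 + 18*h*5) + 6*h²)/(h + 5) = ((3 + 90*h) + 6*h²)/(5 + h) = (3 + 6*h² + 90*h)/(5 + h))
S*Q(4) = 12*(3*(1 + 2*4² + 30*4)/(5 + 4)) = 12*(3*(1 + 2*16 + 120)/9) = 12*(3*(⅑)*(1 + 32 + 120)) = 12*(3*(⅑)*153) = 12*51 = 612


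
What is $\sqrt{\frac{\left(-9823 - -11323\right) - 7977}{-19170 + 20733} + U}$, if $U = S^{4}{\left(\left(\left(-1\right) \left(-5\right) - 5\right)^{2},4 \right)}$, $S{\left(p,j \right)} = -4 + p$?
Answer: $\frac{\sqrt{68364057}}{521} \approx 15.87$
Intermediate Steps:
$U = 256$ ($U = \left(-4 + \left(\left(-1\right) \left(-5\right) - 5\right)^{2}\right)^{4} = \left(-4 + \left(5 - 5\right)^{2}\right)^{4} = \left(-4 + 0^{2}\right)^{4} = \left(-4 + 0\right)^{4} = \left(-4\right)^{4} = 256$)
$\sqrt{\frac{\left(-9823 - -11323\right) - 7977}{-19170 + 20733} + U} = \sqrt{\frac{\left(-9823 - -11323\right) - 7977}{-19170 + 20733} + 256} = \sqrt{\frac{\left(-9823 + 11323\right) - 7977}{1563} + 256} = \sqrt{\left(1500 - 7977\right) \frac{1}{1563} + 256} = \sqrt{\left(-6477\right) \frac{1}{1563} + 256} = \sqrt{- \frac{2159}{521} + 256} = \sqrt{\frac{131217}{521}} = \frac{\sqrt{68364057}}{521}$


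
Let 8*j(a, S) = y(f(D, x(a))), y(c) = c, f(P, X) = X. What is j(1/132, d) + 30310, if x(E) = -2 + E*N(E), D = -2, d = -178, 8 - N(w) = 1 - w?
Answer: 4224937597/139392 ≈ 30310.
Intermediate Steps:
N(w) = 7 + w (N(w) = 8 - (1 - w) = 8 + (-1 + w) = 7 + w)
x(E) = -2 + E*(7 + E)
j(a, S) = -¼ + a*(7 + a)/8 (j(a, S) = (-2 + a*(7 + a))/8 = -¼ + a*(7 + a)/8)
j(1/132, d) + 30310 = (-¼ + (⅛)*(7 + 1/132)/132) + 30310 = (-¼ + (⅛)*(1/132)*(7 + 1/132)) + 30310 = (-¼ + (⅛)*(1/132)*(925/132)) + 30310 = (-¼ + 925/139392) + 30310 = -33923/139392 + 30310 = 4224937597/139392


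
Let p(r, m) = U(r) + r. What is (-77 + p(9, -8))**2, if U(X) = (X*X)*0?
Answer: 4624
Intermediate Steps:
U(X) = 0 (U(X) = X**2*0 = 0)
p(r, m) = r (p(r, m) = 0 + r = r)
(-77 + p(9, -8))**2 = (-77 + 9)**2 = (-68)**2 = 4624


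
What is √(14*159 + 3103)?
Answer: 73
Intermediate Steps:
√(14*159 + 3103) = √(2226 + 3103) = √5329 = 73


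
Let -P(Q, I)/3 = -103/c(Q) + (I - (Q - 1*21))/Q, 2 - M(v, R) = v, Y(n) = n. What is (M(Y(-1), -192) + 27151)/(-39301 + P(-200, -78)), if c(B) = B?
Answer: -67885/98251 ≈ -0.69093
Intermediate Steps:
M(v, R) = 2 - v
P(Q, I) = 309/Q - 3*(21 + I - Q)/Q (P(Q, I) = -3*(-103/Q + (I - (Q - 1*21))/Q) = -3*(-103/Q + (I - (Q - 21))/Q) = -3*(-103/Q + (I - (-21 + Q))/Q) = -3*(-103/Q + (I + (21 - Q))/Q) = -3*(-103/Q + (21 + I - Q)/Q) = 309/Q - 3*(21 + I - Q)/Q)
(M(Y(-1), -192) + 27151)/(-39301 + P(-200, -78)) = ((2 - 1*(-1)) + 27151)/(-39301 + 3*(82 - 200 - 1*(-78))/(-200)) = ((2 + 1) + 27151)/(-39301 + 3*(-1/200)*(82 - 200 + 78)) = (3 + 27151)/(-39301 + 3*(-1/200)*(-40)) = 27154/(-39301 + 3/5) = 27154/(-196502/5) = 27154*(-5/196502) = -67885/98251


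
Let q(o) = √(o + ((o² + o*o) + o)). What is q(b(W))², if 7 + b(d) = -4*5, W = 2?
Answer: 1404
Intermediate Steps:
b(d) = -27 (b(d) = -7 - 4*5 = -7 - 20 = -27)
q(o) = √(2*o + 2*o²) (q(o) = √(o + ((o² + o²) + o)) = √(o + (2*o² + o)) = √(o + (o + 2*o²)) = √(2*o + 2*o²))
q(b(W))² = (√2*√(-27*(1 - 27)))² = (√2*√(-27*(-26)))² = (√2*√702)² = (√2*(3*√78))² = (6*√39)² = 1404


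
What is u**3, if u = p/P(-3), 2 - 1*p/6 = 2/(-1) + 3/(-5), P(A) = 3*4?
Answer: 12167/1000 ≈ 12.167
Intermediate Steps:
P(A) = 12
p = 138/5 (p = 12 - 6*(2/(-1) + 3/(-5)) = 12 - 6*(2*(-1) + 3*(-1/5)) = 12 - 6*(-2 - 3/5) = 12 - 6*(-13/5) = 12 + 78/5 = 138/5 ≈ 27.600)
u = 23/10 (u = (138/5)/12 = (138/5)*(1/12) = 23/10 ≈ 2.3000)
u**3 = (23/10)**3 = 12167/1000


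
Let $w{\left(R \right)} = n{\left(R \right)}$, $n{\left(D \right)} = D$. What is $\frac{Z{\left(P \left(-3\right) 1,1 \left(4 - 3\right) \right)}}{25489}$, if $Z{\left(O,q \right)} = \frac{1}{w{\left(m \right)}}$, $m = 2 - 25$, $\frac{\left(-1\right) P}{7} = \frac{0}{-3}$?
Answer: $- \frac{1}{586247} \approx -1.7058 \cdot 10^{-6}$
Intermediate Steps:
$P = 0$ ($P = - 7 \frac{0}{-3} = - 7 \cdot 0 \left(- \frac{1}{3}\right) = \left(-7\right) 0 = 0$)
$m = -23$ ($m = 2 - 25 = -23$)
$w{\left(R \right)} = R$
$Z{\left(O,q \right)} = - \frac{1}{23}$ ($Z{\left(O,q \right)} = \frac{1}{-23} = - \frac{1}{23}$)
$\frac{Z{\left(P \left(-3\right) 1,1 \left(4 - 3\right) \right)}}{25489} = - \frac{1}{23 \cdot 25489} = \left(- \frac{1}{23}\right) \frac{1}{25489} = - \frac{1}{586247}$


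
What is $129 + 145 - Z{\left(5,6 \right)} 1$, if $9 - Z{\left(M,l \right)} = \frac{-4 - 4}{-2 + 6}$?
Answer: $-1466$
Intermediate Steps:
$Z{\left(M,l \right)} = 11$ ($Z{\left(M,l \right)} = 9 - \frac{-4 - 4}{-2 + 6} = 9 - - \frac{8}{4} = 9 - \left(-8\right) \frac{1}{4} = 9 - -2 = 9 + 2 = 11$)
$129 + 145 - Z{\left(5,6 \right)} 1 = 129 + 145 \left(-1\right) 11 \cdot 1 = 129 + 145 \left(\left(-11\right) 1\right) = 129 + 145 \left(-11\right) = 129 - 1595 = -1466$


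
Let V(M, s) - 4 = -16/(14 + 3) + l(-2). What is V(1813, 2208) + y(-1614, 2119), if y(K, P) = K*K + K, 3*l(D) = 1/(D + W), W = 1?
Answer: 132772621/51 ≈ 2.6034e+6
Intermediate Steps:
l(D) = 1/(3*(1 + D)) (l(D) = 1/(3*(D + 1)) = 1/(3*(1 + D)))
y(K, P) = K + K² (y(K, P) = K² + K = K + K²)
V(M, s) = 139/51 (V(M, s) = 4 + (-16/(14 + 3) + 1/(3*(1 - 2))) = 4 + (-16/17 + (⅓)/(-1)) = 4 + ((1/17)*(-16) + (⅓)*(-1)) = 4 + (-16/17 - ⅓) = 4 - 65/51 = 139/51)
V(1813, 2208) + y(-1614, 2119) = 139/51 - 1614*(1 - 1614) = 139/51 - 1614*(-1613) = 139/51 + 2603382 = 132772621/51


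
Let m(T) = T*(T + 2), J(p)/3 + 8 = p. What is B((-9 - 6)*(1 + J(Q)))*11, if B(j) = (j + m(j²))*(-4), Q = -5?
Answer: -4644669056280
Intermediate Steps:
J(p) = -24 + 3*p
m(T) = T*(2 + T)
B(j) = -4*j - 4*j²*(2 + j²) (B(j) = (j + j²*(2 + j²))*(-4) = -4*j - 4*j²*(2 + j²))
B((-9 - 6)*(1 + J(Q)))*11 = (4*((-9 - 6)*(1 + (-24 + 3*(-5))))*(-1 + ((-9 - 6)*(1 + (-24 + 3*(-5))))*(-2 - ((-9 - 6)*(1 + (-24 + 3*(-5))))²)))*11 = (4*(-15*(1 + (-24 - 15)))*(-1 + (-15*(1 + (-24 - 15)))*(-2 - (-15*(1 + (-24 - 15)))²)))*11 = (4*(-15*(1 - 39))*(-1 + (-15*(1 - 39))*(-2 - (-15*(1 - 39))²)))*11 = (4*(-15*(-38))*(-1 + (-15*(-38))*(-2 - (-15*(-38))²)))*11 = (4*570*(-1 + 570*(-2 - 1*570²)))*11 = (4*570*(-1 + 570*(-2 - 1*324900)))*11 = (4*570*(-1 + 570*(-2 - 324900)))*11 = (4*570*(-1 + 570*(-324902)))*11 = (4*570*(-1 - 185194140))*11 = (4*570*(-185194141))*11 = -422242641480*11 = -4644669056280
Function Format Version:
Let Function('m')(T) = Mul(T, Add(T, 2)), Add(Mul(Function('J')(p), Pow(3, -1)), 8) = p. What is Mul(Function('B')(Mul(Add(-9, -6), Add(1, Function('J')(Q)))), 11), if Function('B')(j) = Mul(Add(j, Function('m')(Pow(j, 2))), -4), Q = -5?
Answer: -4644669056280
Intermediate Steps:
Function('J')(p) = Add(-24, Mul(3, p))
Function('m')(T) = Mul(T, Add(2, T))
Function('B')(j) = Add(Mul(-4, j), Mul(-4, Pow(j, 2), Add(2, Pow(j, 2)))) (Function('B')(j) = Mul(Add(j, Mul(Pow(j, 2), Add(2, Pow(j, 2)))), -4) = Add(Mul(-4, j), Mul(-4, Pow(j, 2), Add(2, Pow(j, 2)))))
Mul(Function('B')(Mul(Add(-9, -6), Add(1, Function('J')(Q)))), 11) = Mul(Mul(4, Mul(Add(-9, -6), Add(1, Add(-24, Mul(3, -5)))), Add(-1, Mul(Mul(Add(-9, -6), Add(1, Add(-24, Mul(3, -5)))), Add(-2, Mul(-1, Pow(Mul(Add(-9, -6), Add(1, Add(-24, Mul(3, -5)))), 2)))))), 11) = Mul(Mul(4, Mul(-15, Add(1, Add(-24, -15))), Add(-1, Mul(Mul(-15, Add(1, Add(-24, -15))), Add(-2, Mul(-1, Pow(Mul(-15, Add(1, Add(-24, -15))), 2)))))), 11) = Mul(Mul(4, Mul(-15, Add(1, -39)), Add(-1, Mul(Mul(-15, Add(1, -39)), Add(-2, Mul(-1, Pow(Mul(-15, Add(1, -39)), 2)))))), 11) = Mul(Mul(4, Mul(-15, -38), Add(-1, Mul(Mul(-15, -38), Add(-2, Mul(-1, Pow(Mul(-15, -38), 2)))))), 11) = Mul(Mul(4, 570, Add(-1, Mul(570, Add(-2, Mul(-1, Pow(570, 2)))))), 11) = Mul(Mul(4, 570, Add(-1, Mul(570, Add(-2, Mul(-1, 324900))))), 11) = Mul(Mul(4, 570, Add(-1, Mul(570, Add(-2, -324900)))), 11) = Mul(Mul(4, 570, Add(-1, Mul(570, -324902))), 11) = Mul(Mul(4, 570, Add(-1, -185194140)), 11) = Mul(Mul(4, 570, -185194141), 11) = Mul(-422242641480, 11) = -4644669056280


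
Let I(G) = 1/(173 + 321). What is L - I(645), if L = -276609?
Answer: -136644847/494 ≈ -2.7661e+5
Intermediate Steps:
I(G) = 1/494
L - I(645) = -276609 - 1*1/494 = -276609 - 1/494 = -136644847/494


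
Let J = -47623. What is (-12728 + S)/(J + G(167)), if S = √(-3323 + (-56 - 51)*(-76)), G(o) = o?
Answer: 1591/5932 - √4809/47456 ≈ 0.26675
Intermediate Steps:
S = √4809 (S = √(-3323 - 107*(-76)) = √(-3323 + 8132) = √4809 ≈ 69.347)
(-12728 + S)/(J + G(167)) = (-12728 + √4809)/(-47623 + 167) = (-12728 + √4809)/(-47456) = (-12728 + √4809)*(-1/47456) = 1591/5932 - √4809/47456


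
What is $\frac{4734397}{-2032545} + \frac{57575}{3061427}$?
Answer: $- \frac{14376987026144}{6222488141715} \approx -2.3105$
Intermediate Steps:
$\frac{4734397}{-2032545} + \frac{57575}{3061427} = 4734397 \left(- \frac{1}{2032545}\right) + 57575 \cdot \frac{1}{3061427} = - \frac{4734397}{2032545} + \frac{57575}{3061427} = - \frac{14376987026144}{6222488141715}$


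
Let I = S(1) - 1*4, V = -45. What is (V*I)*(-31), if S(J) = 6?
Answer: 2790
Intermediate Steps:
I = 2 (I = 6 - 1*4 = 6 - 4 = 2)
(V*I)*(-31) = -45*2*(-31) = -90*(-31) = 2790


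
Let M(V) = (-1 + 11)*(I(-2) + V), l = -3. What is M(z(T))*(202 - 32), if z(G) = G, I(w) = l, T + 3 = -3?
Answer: -15300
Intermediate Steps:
T = -6 (T = -3 - 3 = -6)
I(w) = -3
M(V) = -30 + 10*V (M(V) = (-1 + 11)*(-3 + V) = 10*(-3 + V) = -30 + 10*V)
M(z(T))*(202 - 32) = (-30 + 10*(-6))*(202 - 32) = (-30 - 60)*170 = -90*170 = -15300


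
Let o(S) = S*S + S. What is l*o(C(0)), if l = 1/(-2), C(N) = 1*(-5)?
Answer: -10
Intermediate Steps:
C(N) = -5
l = -½ (l = 1*(-½) = -½ ≈ -0.50000)
o(S) = S + S² (o(S) = S² + S = S + S²)
l*o(C(0)) = -(-5)*(1 - 5)/2 = -(-5)*(-4)/2 = -½*20 = -10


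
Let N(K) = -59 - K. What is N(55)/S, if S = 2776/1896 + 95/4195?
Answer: -11334051/147818 ≈ -76.676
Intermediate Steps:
S = 295636/198843 (S = 2776*(1/1896) + 95*(1/4195) = 347/237 + 19/839 = 295636/198843 ≈ 1.4868)
N(55)/S = (-59 - 1*55)/(295636/198843) = (-59 - 55)*(198843/295636) = -114*198843/295636 = -11334051/147818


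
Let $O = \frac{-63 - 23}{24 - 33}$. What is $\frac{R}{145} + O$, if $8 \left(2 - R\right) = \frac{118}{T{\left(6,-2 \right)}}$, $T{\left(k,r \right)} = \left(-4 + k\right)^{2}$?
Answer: $\frac{199277}{20880} \approx 9.5439$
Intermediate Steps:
$R = - \frac{27}{16}$ ($R = 2 - \frac{118 \frac{1}{\left(-4 + 6\right)^{2}}}{8} = 2 - \frac{118 \frac{1}{2^{2}}}{8} = 2 - \frac{118 \cdot \frac{1}{4}}{8} = 2 - \frac{59}{16} = - \frac{27}{16} \approx -1.6875$)
$O = \frac{86}{9}$ ($O = - \frac{86}{-9} = \left(-86\right) \left(- \frac{1}{9}\right) = \frac{86}{9} \approx 9.5556$)
$\frac{R}{145} + O = - \frac{27}{16 \cdot 145} + \frac{86}{9} = \left(- \frac{27}{16}\right) \frac{1}{145} + \frac{86}{9} = - \frac{27}{2320} + \frac{86}{9} = \frac{199277}{20880}$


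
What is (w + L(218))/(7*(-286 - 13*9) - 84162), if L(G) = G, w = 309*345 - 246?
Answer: -106577/86983 ≈ -1.2253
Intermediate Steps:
w = 106359 (w = 106605 - 246 = 106359)
(w + L(218))/(7*(-286 - 13*9) - 84162) = (106359 + 218)/(7*(-286 - 13*9) - 84162) = 106577/(7*(-286 - 117) - 84162) = 106577/(7*(-403) - 84162) = 106577/(-2821 - 84162) = 106577/(-86983) = 106577*(-1/86983) = -106577/86983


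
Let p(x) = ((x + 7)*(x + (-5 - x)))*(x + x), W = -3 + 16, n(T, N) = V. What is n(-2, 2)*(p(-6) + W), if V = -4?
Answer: -292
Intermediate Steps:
n(T, N) = -4
W = 13
p(x) = 2*x*(-35 - 5*x) (p(x) = ((7 + x)*(-5))*(2*x) = (-35 - 5*x)*(2*x) = 2*x*(-35 - 5*x))
n(-2, 2)*(p(-6) + W) = -4*(-10*(-6)*(7 - 6) + 13) = -4*(-10*(-6)*1 + 13) = -4*(60 + 13) = -4*73 = -292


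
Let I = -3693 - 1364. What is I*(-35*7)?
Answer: 1238965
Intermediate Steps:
I = -5057
I*(-35*7) = -(-176995)*7 = -5057*(-245) = 1238965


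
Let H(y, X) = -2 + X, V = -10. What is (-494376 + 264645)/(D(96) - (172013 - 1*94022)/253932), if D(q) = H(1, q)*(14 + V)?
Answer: -6481783588/10600049 ≈ -611.49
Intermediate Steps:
D(q) = -8 + 4*q (D(q) = (-2 + q)*(14 - 10) = (-2 + q)*4 = -8 + 4*q)
(-494376 + 264645)/(D(96) - (172013 - 1*94022)/253932) = (-494376 + 264645)/((-8 + 4*96) - (172013 - 1*94022)/253932) = -229731/((-8 + 384) - (172013 - 94022)/253932) = -229731/(376 - 77991/253932) = -229731/(376 - 1*25997/84644) = -229731/(376 - 25997/84644) = -229731/31800147/84644 = -229731*84644/31800147 = -6481783588/10600049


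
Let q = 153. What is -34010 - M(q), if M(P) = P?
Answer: -34163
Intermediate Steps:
-34010 - M(q) = -34010 - 1*153 = -34010 - 153 = -34163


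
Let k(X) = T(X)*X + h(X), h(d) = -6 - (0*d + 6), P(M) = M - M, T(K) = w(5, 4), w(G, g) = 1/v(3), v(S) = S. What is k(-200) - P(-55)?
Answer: -236/3 ≈ -78.667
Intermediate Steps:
w(G, g) = ⅓ (w(G, g) = 1/3 = ⅓)
T(K) = ⅓
P(M) = 0
h(d) = -12 (h(d) = -6 - (0 + 6) = -6 - 1*6 = -6 - 6 = -12)
k(X) = -12 + X/3 (k(X) = X/3 - 12 = -12 + X/3)
k(-200) - P(-55) = (-12 + (⅓)*(-200)) - 1*0 = (-12 - 200/3) + 0 = -236/3 + 0 = -236/3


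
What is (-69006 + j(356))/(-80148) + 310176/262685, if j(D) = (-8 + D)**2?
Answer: 1862437153/3508946230 ≈ 0.53077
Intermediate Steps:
(-69006 + j(356))/(-80148) + 310176/262685 = (-69006 + (-8 + 356)**2)/(-80148) + 310176/262685 = (-69006 + 348**2)*(-1/80148) + 310176*(1/262685) = (-69006 + 121104)*(-1/80148) + 310176/262685 = 52098*(-1/80148) + 310176/262685 = -8683/13358 + 310176/262685 = 1862437153/3508946230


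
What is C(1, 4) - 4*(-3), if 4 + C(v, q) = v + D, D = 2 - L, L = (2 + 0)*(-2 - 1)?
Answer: 17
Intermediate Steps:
L = -6 (L = 2*(-3) = -6)
D = 8 (D = 2 - 1*(-6) = 2 + 6 = 8)
C(v, q) = 4 + v (C(v, q) = -4 + (v + 8) = -4 + (8 + v) = 4 + v)
C(1, 4) - 4*(-3) = (4 + 1) - 4*(-3) = 5 + 12 = 17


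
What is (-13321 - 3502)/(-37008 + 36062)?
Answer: 16823/946 ≈ 17.783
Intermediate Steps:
(-13321 - 3502)/(-37008 + 36062) = -16823/(-946) = -16823*(-1/946) = 16823/946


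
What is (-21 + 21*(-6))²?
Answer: 21609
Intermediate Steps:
(-21 + 21*(-6))² = (-21 - 126)² = (-147)² = 21609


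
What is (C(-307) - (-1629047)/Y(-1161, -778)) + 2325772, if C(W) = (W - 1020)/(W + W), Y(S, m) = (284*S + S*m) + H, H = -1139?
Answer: 817395561862183/351450530 ≈ 2.3258e+6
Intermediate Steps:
Y(S, m) = -1139 + 284*S + S*m (Y(S, m) = (284*S + S*m) - 1139 = -1139 + 284*S + S*m)
C(W) = (-1020 + W)/(2*W) (C(W) = (-1020 + W)/((2*W)) = (-1020 + W)*(1/(2*W)) = (-1020 + W)/(2*W))
(C(-307) - (-1629047)/Y(-1161, -778)) + 2325772 = ((½)*(-1020 - 307)/(-307) - (-1629047)/(-1139 + 284*(-1161) - 1161*(-778))) + 2325772 = ((½)*(-1/307)*(-1327) - (-1629047)/(-1139 - 329724 + 903258)) + 2325772 = (1327/614 - (-1629047)/572395) + 2325772 = (1327/614 - 1*(-1629047/572395)) + 2325772 = (1327/614 + 1629047/572395) + 2325772 = 1759803023/351450530 + 2325772 = 817395561862183/351450530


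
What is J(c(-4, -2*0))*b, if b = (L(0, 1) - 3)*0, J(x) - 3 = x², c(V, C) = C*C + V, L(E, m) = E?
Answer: 0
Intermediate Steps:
c(V, C) = V + C² (c(V, C) = C² + V = V + C²)
J(x) = 3 + x²
b = 0 (b = (0 - 3)*0 = -3*0 = 0)
J(c(-4, -2*0))*b = (3 + (-4 + (-2*0)²)²)*0 = (3 + (-4 + 0²)²)*0 = (3 + (-4 + 0)²)*0 = (3 + (-4)²)*0 = (3 + 16)*0 = 19*0 = 0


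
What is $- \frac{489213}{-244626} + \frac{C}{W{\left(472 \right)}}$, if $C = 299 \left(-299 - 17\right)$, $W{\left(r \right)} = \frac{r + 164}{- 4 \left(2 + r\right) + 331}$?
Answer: $\frac{3014378034119}{12965178} \approx 2.325 \cdot 10^{5}$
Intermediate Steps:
$W{\left(r \right)} = \frac{164 + r}{323 - 4 r}$ ($W{\left(r \right)} = \frac{164 + r}{\left(-8 - 4 r\right) + 331} = \frac{164 + r}{323 - 4 r}$)
$C = -94484$ ($C = 299 \left(-316\right) = -94484$)
$- \frac{489213}{-244626} + \frac{C}{W{\left(472 \right)}} = - \frac{489213}{-244626} - \frac{94484}{\frac{1}{-323 + 4 \cdot 472} \left(-164 - 472\right)} = \left(-489213\right) \left(- \frac{1}{244626}\right) - \frac{94484}{\frac{1}{-323 + 1888} \left(-164 - 472\right)} = \frac{163071}{81542} - \frac{94484}{\frac{1}{1565} \left(-636\right)} = \frac{163071}{81542} - \frac{94484}{- \frac{636}{1565}} = \frac{163071}{81542} - - \frac{36966865}{159} = \frac{163071}{81542} + \frac{36966865}{159} = \frac{3014378034119}{12965178}$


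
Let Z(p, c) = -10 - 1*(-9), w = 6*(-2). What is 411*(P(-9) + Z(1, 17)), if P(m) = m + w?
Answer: -9042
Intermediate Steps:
w = -12
Z(p, c) = -1 (Z(p, c) = -10 + 9 = -1)
P(m) = -12 + m (P(m) = m - 12 = -12 + m)
411*(P(-9) + Z(1, 17)) = 411*((-12 - 9) - 1) = 411*(-21 - 1) = 411*(-22) = -9042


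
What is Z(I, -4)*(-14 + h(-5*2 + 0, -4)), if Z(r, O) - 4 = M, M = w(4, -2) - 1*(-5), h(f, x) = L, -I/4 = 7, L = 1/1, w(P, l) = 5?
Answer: -182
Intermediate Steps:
L = 1
I = -28 (I = -4*7 = -28)
h(f, x) = 1
M = 10 (M = 5 - 1*(-5) = 5 + 5 = 10)
Z(r, O) = 14 (Z(r, O) = 4 + 10 = 14)
Z(I, -4)*(-14 + h(-5*2 + 0, -4)) = 14*(-14 + 1) = 14*(-13) = -182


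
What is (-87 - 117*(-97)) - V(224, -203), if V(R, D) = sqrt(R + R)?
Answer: 11262 - 8*sqrt(7) ≈ 11241.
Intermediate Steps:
V(R, D) = sqrt(2)*sqrt(R) (V(R, D) = sqrt(2*R) = sqrt(2)*sqrt(R))
(-87 - 117*(-97)) - V(224, -203) = (-87 - 117*(-97)) - sqrt(2)*sqrt(224) = (-87 + 11349) - sqrt(2)*4*sqrt(14) = 11262 - 8*sqrt(7)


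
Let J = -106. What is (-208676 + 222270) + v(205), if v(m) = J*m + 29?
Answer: -8107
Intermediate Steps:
v(m) = 29 - 106*m (v(m) = -106*m + 29 = 29 - 106*m)
(-208676 + 222270) + v(205) = (-208676 + 222270) + (29 - 106*205) = 13594 + (29 - 21730) = 13594 - 21701 = -8107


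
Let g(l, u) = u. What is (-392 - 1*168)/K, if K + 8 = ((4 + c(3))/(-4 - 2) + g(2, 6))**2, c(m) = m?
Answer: -2880/79 ≈ -36.456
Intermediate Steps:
K = 553/36 (K = -8 + ((4 + 3)/(-4 - 2) + 6)**2 = -8 + (7/(-6) + 6)**2 = -8 + (7*(-1/6) + 6)**2 = -8 + (-7/6 + 6)**2 = -8 + (29/6)**2 = -8 + 841/36 = 553/36 ≈ 15.361)
(-392 - 1*168)/K = (-392 - 1*168)/(553/36) = (-392 - 168)*(36/553) = -560*36/553 = -2880/79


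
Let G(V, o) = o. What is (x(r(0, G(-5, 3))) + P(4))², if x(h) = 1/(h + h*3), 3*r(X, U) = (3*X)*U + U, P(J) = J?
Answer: 289/16 ≈ 18.063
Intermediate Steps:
r(X, U) = U/3 + U*X (r(X, U) = ((3*X)*U + U)/3 = (3*U*X + U)/3 = (U + 3*U*X)/3 = U/3 + U*X)
x(h) = 1/(4*h) (x(h) = 1/(h + 3*h) = 1/(4*h))
(x(r(0, G(-5, 3))) + P(4))² = (1/(4*((3*(⅓ + 0)))) + 4)² = (1/(4*((3*(⅓)))) + 4)² = ((¼)/1 + 4)² = ((¼)*1 + 4)² = (¼ + 4)² = (17/4)² = 289/16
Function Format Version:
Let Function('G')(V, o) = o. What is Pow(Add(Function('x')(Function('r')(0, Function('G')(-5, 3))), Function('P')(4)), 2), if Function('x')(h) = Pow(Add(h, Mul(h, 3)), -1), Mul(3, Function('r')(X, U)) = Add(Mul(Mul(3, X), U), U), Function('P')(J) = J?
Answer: Rational(289, 16) ≈ 18.063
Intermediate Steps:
Function('r')(X, U) = Add(Mul(Rational(1, 3), U), Mul(U, X)) (Function('r')(X, U) = Mul(Rational(1, 3), Add(Mul(Mul(3, X), U), U)) = Mul(Rational(1, 3), Add(Mul(3, U, X), U)) = Mul(Rational(1, 3), Add(U, Mul(3, U, X))) = Add(Mul(Rational(1, 3), U), Mul(U, X)))
Function('x')(h) = Mul(Rational(1, 4), Pow(h, -1)) (Function('x')(h) = Pow(Add(h, Mul(3, h)), -1) = Pow(Mul(4, h), -1) = Mul(Rational(1, 4), Pow(h, -1)))
Pow(Add(Function('x')(Function('r')(0, Function('G')(-5, 3))), Function('P')(4)), 2) = Pow(Add(Mul(Rational(1, 4), Pow(Mul(3, Add(Rational(1, 3), 0)), -1)), 4), 2) = Pow(Add(Mul(Rational(1, 4), Pow(Mul(3, Rational(1, 3)), -1)), 4), 2) = Pow(Add(Mul(Rational(1, 4), Pow(1, -1)), 4), 2) = Pow(Add(Mul(Rational(1, 4), 1), 4), 2) = Pow(Add(Rational(1, 4), 4), 2) = Pow(Rational(17, 4), 2) = Rational(289, 16)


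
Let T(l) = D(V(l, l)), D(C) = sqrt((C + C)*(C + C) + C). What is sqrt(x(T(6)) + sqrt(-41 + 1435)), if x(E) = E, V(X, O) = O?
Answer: sqrt(sqrt(1394) + 5*sqrt(6)) ≈ 7.0416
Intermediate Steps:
D(C) = sqrt(C + 4*C**2) (D(C) = sqrt((2*C)*(2*C) + C) = sqrt(4*C**2 + C) = sqrt(C + 4*C**2))
T(l) = sqrt(l*(1 + 4*l))
sqrt(x(T(6)) + sqrt(-41 + 1435)) = sqrt(sqrt(6*(1 + 4*6)) + sqrt(-41 + 1435)) = sqrt(sqrt(6*(1 + 24)) + sqrt(1394)) = sqrt(sqrt(6*25) + sqrt(1394)) = sqrt(sqrt(150) + sqrt(1394)) = sqrt(5*sqrt(6) + sqrt(1394)) = sqrt(sqrt(1394) + 5*sqrt(6))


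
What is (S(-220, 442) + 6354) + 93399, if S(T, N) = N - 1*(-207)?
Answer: 100402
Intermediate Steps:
S(T, N) = 207 + N (S(T, N) = N + 207 = 207 + N)
(S(-220, 442) + 6354) + 93399 = ((207 + 442) + 6354) + 93399 = (649 + 6354) + 93399 = 7003 + 93399 = 100402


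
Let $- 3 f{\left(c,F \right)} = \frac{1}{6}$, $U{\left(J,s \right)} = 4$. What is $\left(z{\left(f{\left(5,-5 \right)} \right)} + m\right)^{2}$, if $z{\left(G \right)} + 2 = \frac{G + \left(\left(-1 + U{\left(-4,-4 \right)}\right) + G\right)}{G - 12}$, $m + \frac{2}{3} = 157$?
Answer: $\frac{10063099225}{423801} \approx 23745.0$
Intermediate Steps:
$m = \frac{469}{3}$ ($m = - \frac{2}{3} + 157 = \frac{469}{3} \approx 156.33$)
$f{\left(c,F \right)} = - \frac{1}{18}$ ($f{\left(c,F \right)} = - \frac{1}{3 \cdot 6} = \left(- \frac{1}{3}\right) \frac{1}{6} = - \frac{1}{18}$)
$z{\left(G \right)} = -2 + \frac{3 + 2 G}{-12 + G}$ ($z{\left(G \right)} = -2 + \frac{G + \left(\left(-1 + 4\right) + G\right)}{G - 12} = -2 + \frac{G + \left(3 + G\right)}{-12 + G} = -2 + \frac{3 + 2 G}{-12 + G}$)
$\left(z{\left(f{\left(5,-5 \right)} \right)} + m\right)^{2} = \left(\frac{27}{-12 - \frac{1}{18}} + \frac{469}{3}\right)^{2} = \left(\frac{27}{- \frac{217}{18}} + \frac{469}{3}\right)^{2} = \left(27 \left(- \frac{18}{217}\right) + \frac{469}{3}\right)^{2} = \left(- \frac{486}{217} + \frac{469}{3}\right)^{2} = \left(\frac{100315}{651}\right)^{2} = \frac{10063099225}{423801}$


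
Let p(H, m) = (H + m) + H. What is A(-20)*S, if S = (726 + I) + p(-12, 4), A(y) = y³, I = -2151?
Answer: 11560000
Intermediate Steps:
p(H, m) = m + 2*H
S = -1445 (S = (726 - 2151) + (4 + 2*(-12)) = -1425 + (4 - 24) = -1425 - 20 = -1445)
A(-20)*S = (-20)³*(-1445) = -8000*(-1445) = 11560000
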